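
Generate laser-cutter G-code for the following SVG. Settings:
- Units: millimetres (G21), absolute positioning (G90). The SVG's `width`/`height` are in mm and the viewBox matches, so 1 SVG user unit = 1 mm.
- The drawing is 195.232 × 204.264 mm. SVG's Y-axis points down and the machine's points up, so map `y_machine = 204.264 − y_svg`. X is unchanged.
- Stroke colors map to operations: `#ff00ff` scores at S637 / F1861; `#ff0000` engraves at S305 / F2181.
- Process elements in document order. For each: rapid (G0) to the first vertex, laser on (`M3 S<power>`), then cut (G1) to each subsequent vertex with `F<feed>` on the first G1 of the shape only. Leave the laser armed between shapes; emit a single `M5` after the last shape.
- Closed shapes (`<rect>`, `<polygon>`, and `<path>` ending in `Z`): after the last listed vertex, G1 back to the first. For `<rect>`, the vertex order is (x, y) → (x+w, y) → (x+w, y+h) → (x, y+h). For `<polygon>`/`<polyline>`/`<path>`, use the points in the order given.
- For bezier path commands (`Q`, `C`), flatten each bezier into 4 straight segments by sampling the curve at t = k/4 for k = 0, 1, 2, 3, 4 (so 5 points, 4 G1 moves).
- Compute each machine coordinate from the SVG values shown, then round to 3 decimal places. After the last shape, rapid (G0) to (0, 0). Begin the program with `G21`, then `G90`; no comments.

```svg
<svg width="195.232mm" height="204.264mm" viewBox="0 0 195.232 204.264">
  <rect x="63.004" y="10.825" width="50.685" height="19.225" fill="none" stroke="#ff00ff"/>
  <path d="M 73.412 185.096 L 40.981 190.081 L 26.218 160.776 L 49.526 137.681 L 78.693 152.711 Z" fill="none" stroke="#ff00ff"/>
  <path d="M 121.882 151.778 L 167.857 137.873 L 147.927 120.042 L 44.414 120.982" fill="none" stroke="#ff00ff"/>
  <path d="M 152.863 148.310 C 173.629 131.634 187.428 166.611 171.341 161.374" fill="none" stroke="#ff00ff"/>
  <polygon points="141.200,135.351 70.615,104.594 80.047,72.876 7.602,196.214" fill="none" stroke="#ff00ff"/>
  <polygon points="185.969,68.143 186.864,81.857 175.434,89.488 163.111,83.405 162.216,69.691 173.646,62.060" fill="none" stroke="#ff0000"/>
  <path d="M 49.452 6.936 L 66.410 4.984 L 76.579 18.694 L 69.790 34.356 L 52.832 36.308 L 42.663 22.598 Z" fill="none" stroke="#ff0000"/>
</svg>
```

viewBox `0 0 195.232 204.264` with mm width/height → 1 unit = 1 mm. Flip: y_m = 204.264 − y_svg.

**Shape 1** — `<rect>` rectangle, stroke `#ff00ff` → score (S637, F1861). Machine vertices: (63.004,193.439) → (113.689,193.439) → (113.689,174.214) → (63.004,174.214) → (63.004,193.439). Closed: final G1 returns to the first vertex.

**Shape 2** — `<path>` regular polygon, stroke `#ff00ff` → score (S637, F1861). Machine vertices: (73.412,19.168) → (40.981,14.183) → (26.218,43.488) → (49.526,66.583) → (78.693,51.553) → (73.412,19.168). Closed: final G1 returns to the first vertex.

**Shape 3** — `<path>` open polyline, stroke `#ff00ff` → score (S637, F1861). Machine vertices: (121.882,52.486) → (167.857,66.391) → (147.927,84.222) → (44.414,83.282). Open path.

**Shape 4** — `<path>` cubic bezier, stroke `#ff00ff` → score (S637, F1861). Control points (SVG): P0=(152.863,148.310), P1=(173.629,131.634), P2=(187.428,166.611), P3=(171.341,161.374); sampled at t=k/4. Machine vertices: (152.863,55.954) → (166.773,60.211) → (175.922,53.712) → (178.161,45.067) → (171.341,42.890). Open path.

**Shape 5** — `<polygon>` closed polygon, stroke `#ff00ff` → score (S637, F1861). Machine vertices: (141.200,68.913) → (70.615,99.670) → (80.047,131.388) → (7.602,8.050) → (141.200,68.913). Closed: final G1 returns to the first vertex.

**Shape 6** — `<polygon>` regular polygon, stroke `#ff0000` → engrave (S305, F2181). Machine vertices: (185.969,136.121) → (186.864,122.407) → (175.434,114.776) → (163.111,120.859) → (162.216,134.573) → (173.646,142.204) → (185.969,136.121). Closed: final G1 returns to the first vertex.

**Shape 7** — `<path>` regular polygon, stroke `#ff0000` → engrave (S305, F2181). Machine vertices: (49.452,197.328) → (66.410,199.280) → (76.579,185.570) → (69.790,169.908) → (52.832,167.956) → (42.663,181.666) → (49.452,197.328). Closed: final G1 returns to the first vertex.

G21
G90
G0 X63.004 Y193.439
M3 S637
G1 X113.689 Y193.439 F1861
G1 X113.689 Y174.214
G1 X63.004 Y174.214
G1 X63.004 Y193.439
G0 X73.412 Y19.168
M3 S637
G1 X40.981 Y14.183 F1861
G1 X26.218 Y43.488
G1 X49.526 Y66.583
G1 X78.693 Y51.553
G1 X73.412 Y19.168
G0 X121.882 Y52.486
M3 S637
G1 X167.857 Y66.391 F1861
G1 X147.927 Y84.222
G1 X44.414 Y83.282
G0 X152.863 Y55.954
M3 S637
G1 X166.773 Y60.211 F1861
G1 X175.922 Y53.712
G1 X178.161 Y45.067
G1 X171.341 Y42.890
G0 X141.200 Y68.913
M3 S637
G1 X70.615 Y99.670 F1861
G1 X80.047 Y131.388
G1 X7.602 Y8.050
G1 X141.200 Y68.913
G0 X185.969 Y136.121
M3 S305
G1 X186.864 Y122.407 F2181
G1 X175.434 Y114.776
G1 X163.111 Y120.859
G1 X162.216 Y134.573
G1 X173.646 Y142.204
G1 X185.969 Y136.121
G0 X49.452 Y197.328
M3 S305
G1 X66.410 Y199.280 F2181
G1 X76.579 Y185.570
G1 X69.790 Y169.908
G1 X52.832 Y167.956
G1 X42.663 Y181.666
G1 X49.452 Y197.328
M5
G0 X0.000 Y0.000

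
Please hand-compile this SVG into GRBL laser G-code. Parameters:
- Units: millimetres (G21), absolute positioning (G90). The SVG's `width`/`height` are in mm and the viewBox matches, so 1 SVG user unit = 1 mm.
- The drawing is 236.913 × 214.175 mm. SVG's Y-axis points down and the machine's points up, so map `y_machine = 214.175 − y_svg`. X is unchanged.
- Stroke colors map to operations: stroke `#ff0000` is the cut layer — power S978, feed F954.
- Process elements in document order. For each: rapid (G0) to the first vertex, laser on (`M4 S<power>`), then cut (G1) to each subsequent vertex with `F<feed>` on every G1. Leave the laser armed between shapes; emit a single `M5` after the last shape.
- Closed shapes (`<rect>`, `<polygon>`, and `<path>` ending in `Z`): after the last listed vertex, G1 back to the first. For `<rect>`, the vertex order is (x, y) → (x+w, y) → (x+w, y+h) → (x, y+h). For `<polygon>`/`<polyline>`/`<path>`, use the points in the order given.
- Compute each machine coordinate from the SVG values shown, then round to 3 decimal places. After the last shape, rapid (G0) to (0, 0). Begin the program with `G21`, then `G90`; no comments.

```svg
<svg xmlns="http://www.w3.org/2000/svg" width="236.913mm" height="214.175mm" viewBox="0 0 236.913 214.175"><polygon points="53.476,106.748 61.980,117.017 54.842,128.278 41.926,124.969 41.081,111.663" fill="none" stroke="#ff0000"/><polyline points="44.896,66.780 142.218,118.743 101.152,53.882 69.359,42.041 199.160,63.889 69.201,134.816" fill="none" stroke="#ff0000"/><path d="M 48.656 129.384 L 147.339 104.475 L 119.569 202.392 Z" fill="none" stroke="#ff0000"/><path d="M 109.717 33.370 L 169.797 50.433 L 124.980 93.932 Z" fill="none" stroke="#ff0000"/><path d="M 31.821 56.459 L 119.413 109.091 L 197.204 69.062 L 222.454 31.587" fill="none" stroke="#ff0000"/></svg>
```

G21
G90
G0 X53.476 Y107.427
M4 S978
G1 X61.980 Y97.158 F954
G1 X54.842 Y85.897 F954
G1 X41.926 Y89.206 F954
G1 X41.081 Y102.512 F954
G1 X53.476 Y107.427 F954
G0 X44.896 Y147.395
M4 S978
G1 X142.218 Y95.432 F954
G1 X101.152 Y160.293 F954
G1 X69.359 Y172.134 F954
G1 X199.160 Y150.286 F954
G1 X69.201 Y79.359 F954
G0 X48.656 Y84.791
M4 S978
G1 X147.339 Y109.700 F954
G1 X119.569 Y11.783 F954
G1 X48.656 Y84.791 F954
G0 X109.717 Y180.805
M4 S978
G1 X169.797 Y163.742 F954
G1 X124.980 Y120.243 F954
G1 X109.717 Y180.805 F954
G0 X31.821 Y157.716
M4 S978
G1 X119.413 Y105.084 F954
G1 X197.204 Y145.113 F954
G1 X222.454 Y182.588 F954
M5
G0 X0.000 Y0.000

1 u = 1 mm; y_m = 214.175 − y.

[1] `<polygon>` regular polygon, #ff0000→cut S978 F954: (53.476,107.427) → (61.980,97.158) → (54.842,85.897) → (41.926,89.206) → (41.081,102.512) → (53.476,107.427) (closed)

[2] `<polyline>` open polyline, #ff0000→cut S978 F954: (44.896,147.395) → (142.218,95.432) → (101.152,160.293) → (69.359,172.134) → (199.160,150.286) → (69.201,79.359)

[3] `<path>` regular polygon, #ff0000→cut S978 F954: (48.656,84.791) → (147.339,109.700) → (119.569,11.783) → (48.656,84.791) (closed)

[4] `<path>` regular polygon, #ff0000→cut S978 F954: (109.717,180.805) → (169.797,163.742) → (124.980,120.243) → (109.717,180.805) (closed)

[5] `<path>` open polyline, #ff0000→cut S978 F954: (31.821,157.716) → (119.413,105.084) → (197.204,145.113) → (222.454,182.588)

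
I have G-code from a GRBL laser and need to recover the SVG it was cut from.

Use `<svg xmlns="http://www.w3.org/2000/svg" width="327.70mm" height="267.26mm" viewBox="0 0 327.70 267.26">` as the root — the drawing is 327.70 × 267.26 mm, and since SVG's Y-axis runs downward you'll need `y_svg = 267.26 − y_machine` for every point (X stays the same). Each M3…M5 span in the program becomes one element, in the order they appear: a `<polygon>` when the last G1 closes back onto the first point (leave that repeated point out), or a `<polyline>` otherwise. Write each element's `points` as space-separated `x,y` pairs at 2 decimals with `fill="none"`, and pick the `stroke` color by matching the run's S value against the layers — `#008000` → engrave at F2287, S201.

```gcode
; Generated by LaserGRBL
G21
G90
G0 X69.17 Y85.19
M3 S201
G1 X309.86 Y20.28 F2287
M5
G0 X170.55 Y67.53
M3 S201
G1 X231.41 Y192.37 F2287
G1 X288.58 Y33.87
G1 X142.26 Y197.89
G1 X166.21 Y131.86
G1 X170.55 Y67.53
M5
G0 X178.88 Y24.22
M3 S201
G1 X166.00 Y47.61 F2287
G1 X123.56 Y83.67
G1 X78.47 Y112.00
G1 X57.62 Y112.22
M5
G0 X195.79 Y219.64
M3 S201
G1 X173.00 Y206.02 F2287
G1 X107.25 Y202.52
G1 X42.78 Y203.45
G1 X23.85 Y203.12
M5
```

<svg xmlns="http://www.w3.org/2000/svg" width="327.70mm" height="267.26mm" viewBox="0 0 327.70 267.26">
  <polyline points="69.17,182.07 309.86,246.98" fill="none" stroke="#008000"/>
  <polygon points="170.55,199.73 231.41,74.89 288.58,233.39 142.26,69.37 166.21,135.40" fill="none" stroke="#008000"/>
  <polyline points="178.88,243.04 166.00,219.65 123.56,183.59 78.47,155.26 57.62,155.04" fill="none" stroke="#008000"/>
  <polyline points="195.79,47.62 173.00,61.24 107.25,64.74 42.78,63.81 23.85,64.14" fill="none" stroke="#008000"/>
</svg>

Each laser-on run becomes one SVG element. Flip Y back into SVG space with y_svg = 267.26 − y_machine. Every run uses S201, so all elements get stroke `#008000` (engrave).

Run 1: The run is open, so emit a `<polyline>` with points (Y-flipped): 69.17,182.07 309.86,246.98.

Run 2: The run returns to its start, so emit a `<polygon>` with points (Y-flipped): 170.55,199.73 231.41,74.89 288.58,233.39 142.26,69.37 166.21,135.40.

Run 3: The run is open, so emit a `<polyline>` with points (Y-flipped): 178.88,243.04 166.00,219.65 123.56,183.59 78.47,155.26 57.62,155.04.

Run 4: The run is open, so emit a `<polyline>` with points (Y-flipped): 195.79,47.62 173.00,61.24 107.25,64.74 42.78,63.81 23.85,64.14.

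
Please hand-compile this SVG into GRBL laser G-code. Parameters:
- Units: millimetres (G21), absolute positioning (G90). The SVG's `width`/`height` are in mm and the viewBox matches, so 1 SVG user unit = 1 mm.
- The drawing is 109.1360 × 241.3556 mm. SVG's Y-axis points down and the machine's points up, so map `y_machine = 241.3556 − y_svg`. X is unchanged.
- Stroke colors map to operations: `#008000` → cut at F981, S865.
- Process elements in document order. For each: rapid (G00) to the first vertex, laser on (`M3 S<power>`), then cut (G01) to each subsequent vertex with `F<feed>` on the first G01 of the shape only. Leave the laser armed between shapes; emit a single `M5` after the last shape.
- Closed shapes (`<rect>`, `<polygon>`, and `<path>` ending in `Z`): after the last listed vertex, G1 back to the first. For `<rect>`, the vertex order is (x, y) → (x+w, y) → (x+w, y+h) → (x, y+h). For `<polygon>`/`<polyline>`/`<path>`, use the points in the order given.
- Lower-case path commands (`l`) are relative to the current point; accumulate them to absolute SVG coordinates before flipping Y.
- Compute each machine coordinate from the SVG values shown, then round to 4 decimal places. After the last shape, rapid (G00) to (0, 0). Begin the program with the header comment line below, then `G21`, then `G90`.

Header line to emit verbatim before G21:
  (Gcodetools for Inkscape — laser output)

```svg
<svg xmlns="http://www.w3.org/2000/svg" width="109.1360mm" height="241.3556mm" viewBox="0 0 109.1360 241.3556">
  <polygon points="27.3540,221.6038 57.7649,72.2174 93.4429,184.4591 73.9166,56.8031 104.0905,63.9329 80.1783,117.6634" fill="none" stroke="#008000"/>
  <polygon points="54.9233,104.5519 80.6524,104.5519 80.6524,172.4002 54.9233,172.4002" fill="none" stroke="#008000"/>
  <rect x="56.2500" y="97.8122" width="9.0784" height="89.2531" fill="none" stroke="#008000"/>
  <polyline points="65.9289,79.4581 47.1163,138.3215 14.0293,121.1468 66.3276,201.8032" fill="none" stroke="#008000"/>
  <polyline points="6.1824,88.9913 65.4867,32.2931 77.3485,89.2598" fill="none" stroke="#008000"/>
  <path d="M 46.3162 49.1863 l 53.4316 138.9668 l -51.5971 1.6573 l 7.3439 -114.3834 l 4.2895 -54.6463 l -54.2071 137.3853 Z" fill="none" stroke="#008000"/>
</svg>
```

(Gcodetools for Inkscape — laser output)
G21
G90
G00 X27.3540 Y19.7518
M3 S865
G01 X57.7649 Y169.1382 F981
G01 X93.4429 Y56.8965
G01 X73.9166 Y184.5525
G01 X104.0905 Y177.4227
G01 X80.1783 Y123.6922
G01 X27.3540 Y19.7518
G00 X54.9233 Y136.8037
M3 S865
G01 X80.6524 Y136.8037 F981
G01 X80.6524 Y68.9554
G01 X54.9233 Y68.9554
G01 X54.9233 Y136.8037
G00 X56.2500 Y143.5434
M3 S865
G01 X65.3284 Y143.5434 F981
G01 X65.3284 Y54.2903
G01 X56.2500 Y54.2903
G01 X56.2500 Y143.5434
G00 X65.9289 Y161.8975
M3 S865
G01 X47.1163 Y103.0341 F981
G01 X14.0293 Y120.2088
G01 X66.3276 Y39.5524
G00 X6.1824 Y152.3643
M3 S865
G01 X65.4867 Y209.0625 F981
G01 X77.3485 Y152.0958
G00 X46.3162 Y192.1693
M3 S865
G01 X99.7478 Y53.2025 F981
G01 X48.1507 Y51.5452
G01 X55.4946 Y165.9286
G01 X59.7841 Y220.5749
G01 X5.5770 Y83.1896
G01 X46.3162 Y192.1693
M5
G00 X0.0000 Y0.0000

viewBox `0 0 109.1360 241.3556` with mm width/height → 1 unit = 1 mm. Flip: y_m = 241.3556 − y_svg.

**Shape 1** — `<polygon>` closed polygon, stroke `#008000` → cut (S865, F981). Machine vertices: (27.3540,19.7518) → (57.7649,169.1382) → (93.4429,56.8965) → (73.9166,184.5525) → (104.0905,177.4227) → (80.1783,123.6922) → (27.3540,19.7518). Closed: final G1 returns to the first vertex.

**Shape 2** — `<polygon>` rectangle, stroke `#008000` → cut (S865, F981). Machine vertices: (54.9233,136.8037) → (80.6524,136.8037) → (80.6524,68.9554) → (54.9233,68.9554) → (54.9233,136.8037). Closed: final G1 returns to the first vertex.

**Shape 3** — `<rect>` rectangle, stroke `#008000` → cut (S865, F981). Machine vertices: (56.2500,143.5434) → (65.3284,143.5434) → (65.3284,54.2903) → (56.2500,54.2903) → (56.2500,143.5434). Closed: final G1 returns to the first vertex.

**Shape 4** — `<polyline>` open polyline, stroke `#008000` → cut (S865, F981). Machine vertices: (65.9289,161.8975) → (47.1163,103.0341) → (14.0293,120.2088) → (66.3276,39.5524). Open path.

**Shape 5** — `<polyline>` open polyline, stroke `#008000` → cut (S865, F981). Machine vertices: (6.1824,152.3643) → (65.4867,209.0625) → (77.3485,152.0958). Open path.

**Shape 6** — `<path>` closed polygon, stroke `#008000` → cut (S865, F981). Machine vertices: (46.3162,192.1693) → (99.7478,53.2025) → (48.1507,51.5452) → (55.4946,165.9286) → (59.7841,220.5749) → (5.5770,83.1896) → (46.3162,192.1693). Closed: final G1 returns to the first vertex.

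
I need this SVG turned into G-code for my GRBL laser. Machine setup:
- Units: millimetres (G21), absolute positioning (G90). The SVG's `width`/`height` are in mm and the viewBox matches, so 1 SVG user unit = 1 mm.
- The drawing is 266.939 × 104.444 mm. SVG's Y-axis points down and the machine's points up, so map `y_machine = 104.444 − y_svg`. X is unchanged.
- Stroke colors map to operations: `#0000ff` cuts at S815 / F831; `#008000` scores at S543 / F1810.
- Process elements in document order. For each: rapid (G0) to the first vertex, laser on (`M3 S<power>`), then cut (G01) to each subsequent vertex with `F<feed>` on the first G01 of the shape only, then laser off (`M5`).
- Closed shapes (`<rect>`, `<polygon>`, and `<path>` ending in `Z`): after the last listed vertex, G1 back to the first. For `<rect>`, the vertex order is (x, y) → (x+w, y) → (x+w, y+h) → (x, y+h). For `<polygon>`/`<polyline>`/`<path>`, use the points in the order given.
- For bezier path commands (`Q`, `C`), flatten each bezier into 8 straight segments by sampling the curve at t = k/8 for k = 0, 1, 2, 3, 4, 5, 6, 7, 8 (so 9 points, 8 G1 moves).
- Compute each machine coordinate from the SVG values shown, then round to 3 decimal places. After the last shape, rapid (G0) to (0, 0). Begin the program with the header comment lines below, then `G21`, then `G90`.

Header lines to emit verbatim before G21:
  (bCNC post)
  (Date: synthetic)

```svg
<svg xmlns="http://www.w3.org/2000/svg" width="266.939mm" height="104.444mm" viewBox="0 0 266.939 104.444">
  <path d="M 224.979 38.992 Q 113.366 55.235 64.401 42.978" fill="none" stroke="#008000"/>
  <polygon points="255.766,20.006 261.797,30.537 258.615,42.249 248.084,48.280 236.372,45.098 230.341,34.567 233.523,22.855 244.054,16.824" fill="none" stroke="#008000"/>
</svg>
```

1 u = 1 mm; y_m = 104.444 − y.

[1] `<path>` quadratic bezier, #008000→score S543 F1810: (224.979,65.452) → (198.055,61.837) → (173.088,59.112) → (150.079,57.278) → (129.028,56.334) → (109.935,56.281) → (92.799,57.119) → (77.621,58.847) → (64.401,61.466)

[2] `<polygon>` regular polygon, #008000→score S543 F1810: (255.766,84.438) → (261.797,73.907) → (258.615,62.195) → (248.084,56.164) → (236.372,59.346) → (230.341,69.877) → (233.523,81.589) → (244.054,87.620) → (255.766,84.438) (closed)

(bCNC post)
(Date: synthetic)
G21
G90
G0 X224.979 Y65.452
M3 S543
G01 X198.055 Y61.837 F1810
G01 X173.088 Y59.112
G01 X150.079 Y57.278
G01 X129.028 Y56.334
G01 X109.935 Y56.281
G01 X92.799 Y57.119
G01 X77.621 Y58.847
G01 X64.401 Y61.466
M5
G0 X255.766 Y84.438
M3 S543
G01 X261.797 Y73.907 F1810
G01 X258.615 Y62.195
G01 X248.084 Y56.164
G01 X236.372 Y59.346
G01 X230.341 Y69.877
G01 X233.523 Y81.589
G01 X244.054 Y87.620
G01 X255.766 Y84.438
M5
G0 X0.000 Y0.000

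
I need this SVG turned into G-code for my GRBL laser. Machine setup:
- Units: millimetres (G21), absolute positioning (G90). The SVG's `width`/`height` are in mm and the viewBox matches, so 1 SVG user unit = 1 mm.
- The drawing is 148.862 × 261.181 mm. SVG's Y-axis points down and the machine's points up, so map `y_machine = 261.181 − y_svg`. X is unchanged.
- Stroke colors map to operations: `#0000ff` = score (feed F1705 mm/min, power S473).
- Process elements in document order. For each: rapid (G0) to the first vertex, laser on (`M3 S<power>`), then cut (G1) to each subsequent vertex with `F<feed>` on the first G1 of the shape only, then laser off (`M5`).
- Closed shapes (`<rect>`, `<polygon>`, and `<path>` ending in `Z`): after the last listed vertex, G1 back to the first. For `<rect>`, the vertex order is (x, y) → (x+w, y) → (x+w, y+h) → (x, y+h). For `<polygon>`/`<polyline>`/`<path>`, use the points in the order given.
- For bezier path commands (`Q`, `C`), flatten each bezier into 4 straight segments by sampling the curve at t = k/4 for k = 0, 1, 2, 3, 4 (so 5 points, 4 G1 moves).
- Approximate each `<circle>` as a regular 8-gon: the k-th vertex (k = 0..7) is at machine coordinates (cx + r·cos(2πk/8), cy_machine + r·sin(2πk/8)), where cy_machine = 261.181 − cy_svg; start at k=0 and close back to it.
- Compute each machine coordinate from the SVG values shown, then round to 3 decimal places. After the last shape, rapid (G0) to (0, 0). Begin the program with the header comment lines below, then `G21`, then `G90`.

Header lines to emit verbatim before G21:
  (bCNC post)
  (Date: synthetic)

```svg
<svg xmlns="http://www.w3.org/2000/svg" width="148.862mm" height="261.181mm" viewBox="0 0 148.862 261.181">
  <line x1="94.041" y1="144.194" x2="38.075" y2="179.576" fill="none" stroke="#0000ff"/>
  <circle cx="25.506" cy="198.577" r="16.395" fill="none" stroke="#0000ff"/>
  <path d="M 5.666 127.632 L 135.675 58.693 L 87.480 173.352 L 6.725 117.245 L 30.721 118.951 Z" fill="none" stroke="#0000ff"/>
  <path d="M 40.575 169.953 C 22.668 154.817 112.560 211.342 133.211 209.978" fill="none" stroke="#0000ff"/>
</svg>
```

viewBox `0 0 148.862 261.181` with mm width/height → 1 unit = 1 mm. Flip: y_m = 261.181 − y_svg.

**Shape 1** — `<line>` line segment, stroke `#0000ff` → score (S473, F1705). Machine vertices: (94.041,116.987) → (38.075,81.605). Open path.

**Shape 2** — `<circle>` circle, stroke `#0000ff` → score (S473, F1705). Machine vertices: (41.901,62.604) → (37.099,74.197) → (25.506,78.999) → (13.913,74.197) → (9.111,62.604) → (13.913,51.011) → (25.506,46.209) → (37.099,51.011) → (41.901,62.604). Closed: final G1 returns to the first vertex.

**Shape 3** — `<path>` closed polygon, stroke `#0000ff` → score (S473, F1705). Machine vertices: (5.666,133.549) → (135.675,202.488) → (87.480,87.829) → (6.725,143.936) → (30.721,142.230) → (5.666,133.549). Closed: final G1 returns to the first vertex.

**Shape 4** — `<path>` cubic bezier, stroke `#0000ff` → score (S473, F1705). Control points (SVG): P0=(40.575,169.953), P1=(22.668,154.817), P2=(112.560,211.342), P3=(133.211,209.978); sampled at t=k/4. Machine vertices: (40.575,91.228) → (44.591,91.168) → (72.434,76.380) → (107.506,59.010) → (133.211,51.203). Open path.

(bCNC post)
(Date: synthetic)
G21
G90
G0 X94.041 Y116.987
M3 S473
G1 X38.075 Y81.605 F1705
M5
G0 X41.901 Y62.604
M3 S473
G1 X37.099 Y74.197 F1705
G1 X25.506 Y78.999
G1 X13.913 Y74.197
G1 X9.111 Y62.604
G1 X13.913 Y51.011
G1 X25.506 Y46.209
G1 X37.099 Y51.011
G1 X41.901 Y62.604
M5
G0 X5.666 Y133.549
M3 S473
G1 X135.675 Y202.488 F1705
G1 X87.480 Y87.829
G1 X6.725 Y143.936
G1 X30.721 Y142.230
G1 X5.666 Y133.549
M5
G0 X40.575 Y91.228
M3 S473
G1 X44.591 Y91.168 F1705
G1 X72.434 Y76.380
G1 X107.506 Y59.010
G1 X133.211 Y51.203
M5
G0 X0.000 Y0.000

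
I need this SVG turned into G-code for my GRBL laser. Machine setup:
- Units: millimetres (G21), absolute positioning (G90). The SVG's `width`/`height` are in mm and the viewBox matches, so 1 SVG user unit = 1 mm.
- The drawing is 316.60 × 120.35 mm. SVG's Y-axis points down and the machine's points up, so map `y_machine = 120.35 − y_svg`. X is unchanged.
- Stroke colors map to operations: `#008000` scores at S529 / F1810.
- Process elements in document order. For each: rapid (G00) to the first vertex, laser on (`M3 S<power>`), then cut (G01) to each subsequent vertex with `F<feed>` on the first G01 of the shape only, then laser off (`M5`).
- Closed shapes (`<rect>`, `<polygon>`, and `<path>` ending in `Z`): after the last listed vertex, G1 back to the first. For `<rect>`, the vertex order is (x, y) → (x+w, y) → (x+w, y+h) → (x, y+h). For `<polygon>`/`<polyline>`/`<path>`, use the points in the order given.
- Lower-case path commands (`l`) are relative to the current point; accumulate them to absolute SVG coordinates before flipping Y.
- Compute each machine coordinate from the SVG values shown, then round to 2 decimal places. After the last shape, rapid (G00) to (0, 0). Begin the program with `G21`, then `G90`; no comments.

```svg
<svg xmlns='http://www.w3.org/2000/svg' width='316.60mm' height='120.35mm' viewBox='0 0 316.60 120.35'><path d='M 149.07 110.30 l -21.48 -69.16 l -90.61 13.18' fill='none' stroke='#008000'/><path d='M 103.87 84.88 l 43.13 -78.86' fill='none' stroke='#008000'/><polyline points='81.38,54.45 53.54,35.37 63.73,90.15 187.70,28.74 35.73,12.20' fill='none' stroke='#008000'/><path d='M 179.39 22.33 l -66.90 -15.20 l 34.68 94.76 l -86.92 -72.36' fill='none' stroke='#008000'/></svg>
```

viewBox `0 0 316.60 120.35` with mm width/height → 1 unit = 1 mm. Flip: y_m = 120.35 − y_svg.

**Shape 1** — `<path>` open polyline, stroke `#008000` → score (S529, F1810). Machine vertices: (149.07,10.05) → (127.59,79.21) → (36.98,66.03). Open path.

**Shape 2** — `<path>` line segment, stroke `#008000` → score (S529, F1810). Machine vertices: (103.87,35.47) → (147.00,114.33). Open path.

**Shape 3** — `<polyline>` open polyline, stroke `#008000` → score (S529, F1810). Machine vertices: (81.38,65.90) → (53.54,84.98) → (63.73,30.20) → (187.70,91.61) → (35.73,108.15). Open path.

**Shape 4** — `<path>` open polyline, stroke `#008000` → score (S529, F1810). Machine vertices: (179.39,98.02) → (112.49,113.22) → (147.17,18.46) → (60.25,90.82). Open path.

G21
G90
G00 X149.07 Y10.05
M3 S529
G01 X127.59 Y79.21 F1810
G01 X36.98 Y66.03
M5
G00 X103.87 Y35.47
M3 S529
G01 X147.00 Y114.33 F1810
M5
G00 X81.38 Y65.90
M3 S529
G01 X53.54 Y84.98 F1810
G01 X63.73 Y30.20
G01 X187.70 Y91.61
G01 X35.73 Y108.15
M5
G00 X179.39 Y98.02
M3 S529
G01 X112.49 Y113.22 F1810
G01 X147.17 Y18.46
G01 X60.25 Y90.82
M5
G00 X0.00 Y0.00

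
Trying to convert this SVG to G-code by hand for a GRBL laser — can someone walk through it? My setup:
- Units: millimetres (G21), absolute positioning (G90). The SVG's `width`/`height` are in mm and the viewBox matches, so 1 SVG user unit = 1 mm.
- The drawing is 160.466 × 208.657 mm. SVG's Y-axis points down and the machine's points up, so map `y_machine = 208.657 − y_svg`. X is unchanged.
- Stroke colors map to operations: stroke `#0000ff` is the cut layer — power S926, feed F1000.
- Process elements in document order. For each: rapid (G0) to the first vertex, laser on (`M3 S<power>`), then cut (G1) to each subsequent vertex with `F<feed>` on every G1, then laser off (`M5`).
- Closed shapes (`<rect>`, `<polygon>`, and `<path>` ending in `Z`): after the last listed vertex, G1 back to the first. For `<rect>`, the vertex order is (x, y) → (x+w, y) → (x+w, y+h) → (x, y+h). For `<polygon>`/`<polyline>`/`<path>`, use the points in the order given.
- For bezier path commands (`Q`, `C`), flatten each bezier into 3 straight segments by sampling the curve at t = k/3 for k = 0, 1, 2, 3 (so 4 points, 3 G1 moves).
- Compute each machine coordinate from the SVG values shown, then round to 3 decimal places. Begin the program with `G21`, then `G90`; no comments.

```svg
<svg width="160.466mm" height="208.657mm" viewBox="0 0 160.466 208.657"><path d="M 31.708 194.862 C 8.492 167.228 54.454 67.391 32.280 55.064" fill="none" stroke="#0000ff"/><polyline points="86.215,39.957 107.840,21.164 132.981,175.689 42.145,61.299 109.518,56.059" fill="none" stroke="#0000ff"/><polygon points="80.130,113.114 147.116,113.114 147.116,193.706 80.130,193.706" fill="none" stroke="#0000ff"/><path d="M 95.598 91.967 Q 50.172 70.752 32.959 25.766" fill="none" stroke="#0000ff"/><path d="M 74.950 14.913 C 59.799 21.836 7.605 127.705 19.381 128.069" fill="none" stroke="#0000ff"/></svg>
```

1 u = 1 mm; y_m = 208.657 − y.

[1] `<path>` cubic bezier, #0000ff→cut S926 F1000: (31.708,13.795) → (26.466,59.581) → (36.828,118.011) → (32.280,153.593)

[2] `<polyline>` open polyline, #0000ff→cut S926 F1000: (86.215,168.700) → (107.840,187.493) → (132.981,32.968) → (42.145,147.358) → (109.518,152.598)

[3] `<polygon>` rectangle, #0000ff→cut S926 F1000: (80.130,95.543) → (147.116,95.543) → (147.116,14.951) → (80.130,14.951) → (80.130,95.543) (closed)

[4] `<path>` quadratic bezier, #0000ff→cut S926 F1000: (95.598,116.690) → (68.449,133.475) → (47.569,155.542) → (32.959,182.891)

[5] `<path>` cubic bezier, #0000ff→cut S926 F1000: (74.950,193.744) → (51.193,161.411) → (25.187,108.548) → (19.381,80.588)

G21
G90
G0 X31.708 Y13.795
M3 S926
G1 X26.466 Y59.581 F1000
G1 X36.828 Y118.011 F1000
G1 X32.280 Y153.593 F1000
M5
G0 X86.215 Y168.700
M3 S926
G1 X107.840 Y187.493 F1000
G1 X132.981 Y32.968 F1000
G1 X42.145 Y147.358 F1000
G1 X109.518 Y152.598 F1000
M5
G0 X80.130 Y95.543
M3 S926
G1 X147.116 Y95.543 F1000
G1 X147.116 Y14.951 F1000
G1 X80.130 Y14.951 F1000
G1 X80.130 Y95.543 F1000
M5
G0 X95.598 Y116.690
M3 S926
G1 X68.449 Y133.475 F1000
G1 X47.569 Y155.542 F1000
G1 X32.959 Y182.891 F1000
M5
G0 X74.950 Y193.744
M3 S926
G1 X51.193 Y161.411 F1000
G1 X25.187 Y108.548 F1000
G1 X19.381 Y80.588 F1000
M5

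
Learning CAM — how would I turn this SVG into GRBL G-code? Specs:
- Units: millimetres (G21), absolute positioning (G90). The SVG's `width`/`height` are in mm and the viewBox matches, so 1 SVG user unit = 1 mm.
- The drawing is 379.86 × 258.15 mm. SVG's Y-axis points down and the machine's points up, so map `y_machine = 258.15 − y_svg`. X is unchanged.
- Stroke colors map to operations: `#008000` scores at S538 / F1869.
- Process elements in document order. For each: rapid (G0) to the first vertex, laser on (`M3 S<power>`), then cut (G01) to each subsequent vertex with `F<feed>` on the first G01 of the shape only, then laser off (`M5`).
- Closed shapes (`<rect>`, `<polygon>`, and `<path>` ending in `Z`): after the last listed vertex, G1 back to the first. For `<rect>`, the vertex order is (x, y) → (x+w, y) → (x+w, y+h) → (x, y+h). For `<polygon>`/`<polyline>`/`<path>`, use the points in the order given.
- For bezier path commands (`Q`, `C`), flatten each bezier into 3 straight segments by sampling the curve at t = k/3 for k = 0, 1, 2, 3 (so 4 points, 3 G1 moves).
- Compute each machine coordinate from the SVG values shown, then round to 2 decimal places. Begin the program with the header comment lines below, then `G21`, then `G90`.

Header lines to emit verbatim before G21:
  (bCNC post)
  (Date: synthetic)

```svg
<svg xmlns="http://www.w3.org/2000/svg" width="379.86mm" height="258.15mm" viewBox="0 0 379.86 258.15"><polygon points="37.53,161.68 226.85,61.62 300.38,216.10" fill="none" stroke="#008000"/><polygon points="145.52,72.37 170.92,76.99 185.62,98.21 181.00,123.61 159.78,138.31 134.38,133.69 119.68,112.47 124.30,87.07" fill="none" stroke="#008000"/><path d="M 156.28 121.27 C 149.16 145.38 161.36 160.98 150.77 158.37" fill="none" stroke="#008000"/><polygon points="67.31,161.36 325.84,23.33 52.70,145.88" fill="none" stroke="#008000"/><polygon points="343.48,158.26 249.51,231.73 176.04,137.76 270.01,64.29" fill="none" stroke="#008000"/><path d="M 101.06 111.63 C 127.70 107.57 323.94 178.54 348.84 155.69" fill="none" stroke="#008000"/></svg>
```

(bCNC post)
(Date: synthetic)
G21
G90
G0 X37.53 Y96.47
M3 S538
G01 X226.85 Y196.53 F1869
G01 X300.38 Y42.05
G01 X37.53 Y96.47
M5
G0 X145.52 Y185.78
M3 S538
G01 X170.92 Y181.16 F1869
G01 X185.62 Y159.94
G01 X181.00 Y134.54
G01 X159.78 Y119.84
G01 X134.38 Y124.46
G01 X119.68 Y145.68
G01 X124.30 Y171.08
G01 X145.52 Y185.78
M5
G0 X156.28 Y136.88
M3 S538
G01 X154.04 Y115.97 F1869
G01 X155.32 Y102.88
G01 X150.77 Y99.78
M5
G0 X67.31 Y96.79
M3 S538
G01 X325.84 Y234.82 F1869
G01 X52.70 Y112.27
G01 X67.31 Y96.79
M5
G0 X343.48 Y99.89
M3 S538
G01 X249.51 Y26.42 F1869
G01 X176.04 Y120.39
G01 X270.01 Y193.86
G01 X343.48 Y99.89
M5
G0 X101.06 Y146.52
M3 S538
G01 X171.61 Y131.82 F1869
G01 X279.45 Y104.63
G01 X348.84 Y102.46
M5

Since the viewBox matches the mm dimensions, user units are millimetres directly. The only transform is the Y-flip y_m = 258.15 − y_svg.

Shape 1 is a closed polygon drawn with `<polygon>`. Its stroke #008000 means score at S538, F1869. After flipping Y the toolpath is (37.53,96.47) → (226.85,196.53) → (300.38,42.05) → (37.53,96.47), returning to the start.

Shape 2 is a regular polygon drawn with `<polygon>`. Its stroke #008000 means score at S538, F1869. After flipping Y the toolpath is (145.52,185.78) → (170.92,181.16) → (185.62,159.94) → (181.00,134.54) → (159.78,119.84) → (134.38,124.46) → (119.68,145.68) → (124.30,171.08) → (145.52,185.78), returning to the start.

Shape 3 is a cubic bezier drawn with `<path>`. Its stroke #008000 means score at S538, F1869. After flipping Y the toolpath is (156.28,136.88) → (154.04,115.97) → (155.32,102.88) → (150.77,99.78).

Shape 4 is a closed polygon drawn with `<polygon>`. Its stroke #008000 means score at S538, F1869. After flipping Y the toolpath is (67.31,96.79) → (325.84,234.82) → (52.70,112.27) → (67.31,96.79), returning to the start.

Shape 5 is a regular polygon drawn with `<polygon>`. Its stroke #008000 means score at S538, F1869. After flipping Y the toolpath is (343.48,99.89) → (249.51,26.42) → (176.04,120.39) → (270.01,193.86) → (343.48,99.89), returning to the start.

Shape 6 is a cubic bezier drawn with `<path>`. Its stroke #008000 means score at S538, F1869. After flipping Y the toolpath is (101.06,146.52) → (171.61,131.82) → (279.45,104.63) → (348.84,102.46).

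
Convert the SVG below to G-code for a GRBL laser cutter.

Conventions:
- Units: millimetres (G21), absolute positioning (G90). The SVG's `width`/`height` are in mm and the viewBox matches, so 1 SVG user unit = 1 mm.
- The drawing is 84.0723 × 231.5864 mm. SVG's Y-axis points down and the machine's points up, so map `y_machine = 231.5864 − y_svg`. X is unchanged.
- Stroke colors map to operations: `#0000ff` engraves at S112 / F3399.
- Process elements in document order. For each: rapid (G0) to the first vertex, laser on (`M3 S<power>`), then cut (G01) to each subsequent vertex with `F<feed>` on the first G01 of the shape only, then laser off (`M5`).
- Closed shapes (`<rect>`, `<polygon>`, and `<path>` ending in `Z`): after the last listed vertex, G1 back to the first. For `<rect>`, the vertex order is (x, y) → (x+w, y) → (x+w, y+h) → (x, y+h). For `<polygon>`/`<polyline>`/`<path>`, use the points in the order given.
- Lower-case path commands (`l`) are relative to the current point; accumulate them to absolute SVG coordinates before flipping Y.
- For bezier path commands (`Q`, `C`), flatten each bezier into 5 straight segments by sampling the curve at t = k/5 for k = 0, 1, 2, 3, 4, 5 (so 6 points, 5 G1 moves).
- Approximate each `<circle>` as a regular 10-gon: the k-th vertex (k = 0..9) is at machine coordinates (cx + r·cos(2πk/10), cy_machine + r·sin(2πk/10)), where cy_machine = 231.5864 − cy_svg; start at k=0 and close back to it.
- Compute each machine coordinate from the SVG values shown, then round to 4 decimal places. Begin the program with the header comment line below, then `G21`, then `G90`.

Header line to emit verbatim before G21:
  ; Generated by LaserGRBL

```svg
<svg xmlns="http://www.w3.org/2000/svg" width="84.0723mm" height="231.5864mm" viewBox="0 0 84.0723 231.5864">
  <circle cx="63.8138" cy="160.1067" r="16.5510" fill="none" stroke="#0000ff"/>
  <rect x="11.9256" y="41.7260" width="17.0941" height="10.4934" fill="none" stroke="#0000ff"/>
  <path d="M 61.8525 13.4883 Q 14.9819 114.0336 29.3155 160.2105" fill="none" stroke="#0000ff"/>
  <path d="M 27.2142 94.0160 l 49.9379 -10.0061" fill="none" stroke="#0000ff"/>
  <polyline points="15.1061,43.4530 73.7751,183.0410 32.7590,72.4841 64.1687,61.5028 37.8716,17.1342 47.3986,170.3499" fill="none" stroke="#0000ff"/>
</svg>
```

1 u = 1 mm; y_m = 231.5864 − y.

[1] `<circle>` circle, #0000ff→engrave S112 F3399: (80.3648,71.4797) → (77.2038,81.2081) → (68.9283,87.2206) → (58.6993,87.2206) → (50.4238,81.2081) → (47.2628,71.4797) → (50.4238,61.7513) → (58.6993,55.7388) → (68.9283,55.7388) → (77.2038,61.7513) → (80.3648,71.4797) (closed)

[2] `<rect>` rectangle, #0000ff→engrave S112 F3399: (11.9256,189.8604) → (29.0197,189.8604) → (29.0197,179.3670) → (11.9256,179.3670) → (11.9256,189.8604) (closed)

[3] `<path>` quadratic bezier, #0000ff→engrave S112 F3399: (61.8525,218.0981) → (45.5524,180.0547) → (34.1487,146.3608) → (27.6413,117.0164) → (26.0302,92.0214) → (29.3155,71.3759)

[4] `<path>` line segment, #0000ff→engrave S112 F3399: (27.2142,137.5704) → (77.1521,147.5765)

[5] `<polyline>` open polyline, #0000ff→engrave S112 F3399: (15.1061,188.1334) → (73.7751,48.5454) → (32.7590,159.1023) → (64.1687,170.0836) → (37.8716,214.4522) → (47.3986,61.2365)

; Generated by LaserGRBL
G21
G90
G0 X80.3648 Y71.4797
M3 S112
G01 X77.2038 Y81.2081 F3399
G01 X68.9283 Y87.2206
G01 X58.6993 Y87.2206
G01 X50.4238 Y81.2081
G01 X47.2628 Y71.4797
G01 X50.4238 Y61.7513
G01 X58.6993 Y55.7388
G01 X68.9283 Y55.7388
G01 X77.2038 Y61.7513
G01 X80.3648 Y71.4797
M5
G0 X11.9256 Y189.8604
M3 S112
G01 X29.0197 Y189.8604 F3399
G01 X29.0197 Y179.3670
G01 X11.9256 Y179.3670
G01 X11.9256 Y189.8604
M5
G0 X61.8525 Y218.0981
M3 S112
G01 X45.5524 Y180.0547 F3399
G01 X34.1487 Y146.3608
G01 X27.6413 Y117.0164
G01 X26.0302 Y92.0214
G01 X29.3155 Y71.3759
M5
G0 X27.2142 Y137.5704
M3 S112
G01 X77.1521 Y147.5765 F3399
M5
G0 X15.1061 Y188.1334
M3 S112
G01 X73.7751 Y48.5454 F3399
G01 X32.7590 Y159.1023
G01 X64.1687 Y170.0836
G01 X37.8716 Y214.4522
G01 X47.3986 Y61.2365
M5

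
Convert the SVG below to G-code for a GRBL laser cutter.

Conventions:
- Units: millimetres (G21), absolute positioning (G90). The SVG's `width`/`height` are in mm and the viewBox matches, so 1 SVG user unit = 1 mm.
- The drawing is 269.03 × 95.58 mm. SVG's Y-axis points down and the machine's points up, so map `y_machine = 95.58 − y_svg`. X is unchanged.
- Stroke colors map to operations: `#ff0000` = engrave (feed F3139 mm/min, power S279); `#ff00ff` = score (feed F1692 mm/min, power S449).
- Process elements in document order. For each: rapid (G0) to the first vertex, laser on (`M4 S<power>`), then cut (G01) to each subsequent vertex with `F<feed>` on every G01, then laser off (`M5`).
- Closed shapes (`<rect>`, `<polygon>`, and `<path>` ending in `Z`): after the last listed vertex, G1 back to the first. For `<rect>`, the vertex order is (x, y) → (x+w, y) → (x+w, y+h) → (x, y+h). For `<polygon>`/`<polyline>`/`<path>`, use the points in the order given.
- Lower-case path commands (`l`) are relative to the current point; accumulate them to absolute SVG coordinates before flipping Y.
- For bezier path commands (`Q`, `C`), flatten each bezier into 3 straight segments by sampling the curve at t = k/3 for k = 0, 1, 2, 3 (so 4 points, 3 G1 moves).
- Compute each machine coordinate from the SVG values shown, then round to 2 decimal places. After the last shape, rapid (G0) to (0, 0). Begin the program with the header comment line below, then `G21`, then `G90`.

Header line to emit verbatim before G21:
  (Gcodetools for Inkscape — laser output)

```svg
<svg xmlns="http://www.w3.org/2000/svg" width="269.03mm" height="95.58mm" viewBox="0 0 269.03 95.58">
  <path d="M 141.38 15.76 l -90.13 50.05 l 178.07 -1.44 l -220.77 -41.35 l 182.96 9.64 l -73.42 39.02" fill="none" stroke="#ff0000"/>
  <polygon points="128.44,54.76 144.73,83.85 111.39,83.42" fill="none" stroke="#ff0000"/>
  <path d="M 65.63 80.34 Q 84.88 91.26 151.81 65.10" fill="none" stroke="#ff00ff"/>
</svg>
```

(Gcodetools for Inkscape — laser output)
G21
G90
G0 X141.38 Y79.82
M4 S279
G01 X51.25 Y29.77 F3139
G01 X229.32 Y31.21 F3139
G01 X8.55 Y72.56 F3139
G01 X191.51 Y62.92 F3139
G01 X118.09 Y23.90 F3139
M5
G0 X128.44 Y40.82
M4 S279
G01 X144.73 Y11.73 F3139
G01 X111.39 Y12.16 F3139
G01 X128.44 Y40.82 F3139
M5
G0 X65.63 Y15.24
M4 S449
G01 X83.76 Y12.08 F1692
G01 X112.49 Y17.16 F1692
G01 X151.81 Y30.48 F1692
M5
G0 X0.00 Y0.00

Since the viewBox matches the mm dimensions, user units are millimetres directly. The only transform is the Y-flip y_m = 95.58 − y_svg.

Shape 1 is a open polyline drawn with `<path>`. Its stroke #ff0000 means engrave at S279, F3139. After flipping Y the toolpath is (141.38,79.82) → (51.25,29.77) → (229.32,31.21) → (8.55,72.56) → (191.51,62.92) → (118.09,23.90).

Shape 2 is a regular polygon drawn with `<polygon>`. Its stroke #ff0000 means engrave at S279, F3139. After flipping Y the toolpath is (128.44,40.82) → (144.73,11.73) → (111.39,12.16) → (128.44,40.82), returning to the start.

Shape 3 is a quadratic bezier drawn with `<path>`. Its stroke #ff00ff means score at S449, F1692. After flipping Y the toolpath is (65.63,15.24) → (83.76,12.08) → (112.49,17.16) → (151.81,30.48).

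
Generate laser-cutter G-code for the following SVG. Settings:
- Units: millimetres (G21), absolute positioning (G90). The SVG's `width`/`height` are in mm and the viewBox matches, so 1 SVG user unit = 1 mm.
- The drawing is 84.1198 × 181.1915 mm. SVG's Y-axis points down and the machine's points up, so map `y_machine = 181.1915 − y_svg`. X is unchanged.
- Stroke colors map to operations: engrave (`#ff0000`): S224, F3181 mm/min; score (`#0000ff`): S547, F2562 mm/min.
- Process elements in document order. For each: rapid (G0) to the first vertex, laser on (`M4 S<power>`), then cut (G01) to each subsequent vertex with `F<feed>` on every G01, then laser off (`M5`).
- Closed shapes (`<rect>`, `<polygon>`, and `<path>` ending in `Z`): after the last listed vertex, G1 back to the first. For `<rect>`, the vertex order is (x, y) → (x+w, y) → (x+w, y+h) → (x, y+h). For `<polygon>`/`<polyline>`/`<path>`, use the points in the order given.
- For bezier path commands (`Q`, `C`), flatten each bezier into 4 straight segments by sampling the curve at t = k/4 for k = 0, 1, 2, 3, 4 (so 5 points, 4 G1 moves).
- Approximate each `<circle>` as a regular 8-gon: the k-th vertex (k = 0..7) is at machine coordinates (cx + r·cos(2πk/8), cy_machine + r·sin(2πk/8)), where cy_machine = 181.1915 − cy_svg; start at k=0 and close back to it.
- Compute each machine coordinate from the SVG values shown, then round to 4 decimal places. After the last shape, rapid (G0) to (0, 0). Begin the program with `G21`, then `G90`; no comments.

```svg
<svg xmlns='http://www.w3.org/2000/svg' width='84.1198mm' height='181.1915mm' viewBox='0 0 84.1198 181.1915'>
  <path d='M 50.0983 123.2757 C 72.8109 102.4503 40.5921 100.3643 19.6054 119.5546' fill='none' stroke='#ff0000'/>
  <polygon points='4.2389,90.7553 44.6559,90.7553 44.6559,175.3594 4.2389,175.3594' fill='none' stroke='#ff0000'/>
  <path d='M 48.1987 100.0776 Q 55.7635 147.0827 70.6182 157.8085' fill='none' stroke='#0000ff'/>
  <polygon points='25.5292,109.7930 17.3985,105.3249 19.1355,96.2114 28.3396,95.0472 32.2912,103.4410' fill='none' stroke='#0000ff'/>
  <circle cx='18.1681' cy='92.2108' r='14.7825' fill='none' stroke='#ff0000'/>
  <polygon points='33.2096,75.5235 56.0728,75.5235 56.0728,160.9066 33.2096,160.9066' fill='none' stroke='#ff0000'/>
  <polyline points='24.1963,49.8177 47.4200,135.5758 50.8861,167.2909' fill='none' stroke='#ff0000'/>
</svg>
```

G21
G90
G0 X50.0983 Y57.9158
M4 S224
G01 X57.8669 Y69.9816 F3181
G01 X51.2391 Y74.7822 F3181
G01 X36.4176 Y72.0800 F3181
G01 X19.6054 Y61.6369 F3181
M5
G0 X4.2389 Y90.4362
M4 S224
G01 X44.6559 Y90.4362 F3181
G01 X44.6559 Y5.8321 F3181
G01 X4.2389 Y5.8321 F3181
G01 X4.2389 Y90.4362 F3181
M5
G0 X48.1987 Y81.1139
M4 S547
G01 X52.4367 Y59.8788 F2562
G01 X57.5860 Y43.1786 F2562
G01 X63.6465 Y31.0134 F2562
G01 X70.6182 Y23.3830 F2562
M5
G0 X25.5292 Y71.3985
M4 S547
G01 X17.3985 Y75.8666 F2562
G01 X19.1355 Y84.9801 F2562
G01 X28.3396 Y86.1443 F2562
G01 X32.2912 Y77.7505 F2562
G01 X25.5292 Y71.3985 F2562
M5
G0 X32.9506 Y88.9807
M4 S224
G01 X28.6209 Y99.4335 F3181
G01 X18.1681 Y103.7632 F3181
G01 X7.7153 Y99.4335 F3181
G01 X3.3856 Y88.9807 F3181
G01 X7.7153 Y78.5279 F3181
G01 X18.1681 Y74.1982 F3181
G01 X28.6209 Y78.5279 F3181
G01 X32.9506 Y88.9807 F3181
M5
G0 X33.2096 Y105.6680
M4 S224
G01 X56.0728 Y105.6680 F3181
G01 X56.0728 Y20.2849 F3181
G01 X33.2096 Y20.2849 F3181
G01 X33.2096 Y105.6680 F3181
M5
G0 X24.1963 Y131.3738
M4 S224
G01 X47.4200 Y45.6157 F3181
G01 X50.8861 Y13.9006 F3181
M5
G0 X0.0000 Y0.0000

viewBox `0 0 84.1198 181.1915` with mm width/height → 1 unit = 1 mm. Flip: y_m = 181.1915 − y_svg.

**Shape 1** — `<path>` cubic bezier, stroke `#ff0000` → engrave (S224, F3181). Control points (SVG): P0=(50.0983,123.2757), P1=(72.8109,102.4503), P2=(40.5921,100.3643), P3=(19.6054,119.5546); sampled at t=k/4. Machine vertices: (50.0983,57.9158) → (57.8669,69.9816) → (51.2391,74.7822) → (36.4176,72.0800) → (19.6054,61.6369). Open path.

**Shape 2** — `<polygon>` rectangle, stroke `#ff0000` → engrave (S224, F3181). Machine vertices: (4.2389,90.4362) → (44.6559,90.4362) → (44.6559,5.8321) → (4.2389,5.8321) → (4.2389,90.4362). Closed: final G1 returns to the first vertex.

**Shape 3** — `<path>` quadratic bezier, stroke `#0000ff` → score (S547, F2562). Control points (SVG): P0=(48.1987,100.0776), P1=(55.7635,147.0827), P2=(70.6182,157.8085); sampled at t=k/4. Machine vertices: (48.1987,81.1139) → (52.4367,59.8788) → (57.5860,43.1786) → (63.6465,31.0134) → (70.6182,23.3830). Open path.

**Shape 4** — `<polygon>` regular polygon, stroke `#0000ff` → score (S547, F2562). Machine vertices: (25.5292,71.3985) → (17.3985,75.8666) → (19.1355,84.9801) → (28.3396,86.1443) → (32.2912,77.7505) → (25.5292,71.3985). Closed: final G1 returns to the first vertex.

**Shape 5** — `<circle>` circle, stroke `#ff0000` → engrave (S224, F3181). Machine vertices: (32.9506,88.9807) → (28.6209,99.4335) → (18.1681,103.7632) → (7.7153,99.4335) → (3.3856,88.9807) → (7.7153,78.5279) → (18.1681,74.1982) → (28.6209,78.5279) → (32.9506,88.9807). Closed: final G1 returns to the first vertex.

**Shape 6** — `<polygon>` rectangle, stroke `#ff0000` → engrave (S224, F3181). Machine vertices: (33.2096,105.6680) → (56.0728,105.6680) → (56.0728,20.2849) → (33.2096,20.2849) → (33.2096,105.6680). Closed: final G1 returns to the first vertex.

**Shape 7** — `<polyline>` open polyline, stroke `#ff0000` → engrave (S224, F3181). Machine vertices: (24.1963,131.3738) → (47.4200,45.6157) → (50.8861,13.9006). Open path.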